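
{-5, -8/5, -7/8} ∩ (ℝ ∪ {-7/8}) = {-5, -8/5, -7/8}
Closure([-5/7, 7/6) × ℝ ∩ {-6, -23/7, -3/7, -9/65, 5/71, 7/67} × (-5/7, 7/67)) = {-3/7, -9/65, 5/71, 7/67} × [-5/7, 7/67]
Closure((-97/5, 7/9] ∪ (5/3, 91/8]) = [-97/5, 7/9] ∪ [5/3, 91/8]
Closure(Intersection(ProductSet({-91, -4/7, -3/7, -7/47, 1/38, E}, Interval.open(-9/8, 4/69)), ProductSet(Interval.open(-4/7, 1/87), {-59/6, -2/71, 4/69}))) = ProductSet({-3/7, -7/47}, {-2/71})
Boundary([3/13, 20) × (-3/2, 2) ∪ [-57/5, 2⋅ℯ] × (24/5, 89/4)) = ({3/13, 20} × [-3/2, 2]) ∪ ([3/13, 20] × {-3/2, 2}) ∪ ({-57/5, 2⋅ℯ} × [24/5, 89/4]) ∪ ([-57/5, 2⋅ℯ] × {24/5, 89/4})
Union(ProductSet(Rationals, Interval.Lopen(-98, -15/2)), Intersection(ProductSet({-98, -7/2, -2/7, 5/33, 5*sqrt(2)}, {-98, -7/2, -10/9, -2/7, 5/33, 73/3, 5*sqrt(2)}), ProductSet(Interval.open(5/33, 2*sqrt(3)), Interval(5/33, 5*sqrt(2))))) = ProductSet(Rationals, Interval.Lopen(-98, -15/2))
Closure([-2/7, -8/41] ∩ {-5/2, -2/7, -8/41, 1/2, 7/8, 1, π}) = {-2/7, -8/41}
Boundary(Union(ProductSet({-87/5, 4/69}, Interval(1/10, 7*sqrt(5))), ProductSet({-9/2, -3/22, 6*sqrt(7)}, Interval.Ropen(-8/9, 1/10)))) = Union(ProductSet({-87/5, 4/69}, Interval(1/10, 7*sqrt(5))), ProductSet({-9/2, -3/22, 6*sqrt(7)}, Interval(-8/9, 1/10)))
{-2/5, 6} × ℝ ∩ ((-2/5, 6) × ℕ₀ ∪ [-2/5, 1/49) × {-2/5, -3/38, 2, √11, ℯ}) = {-2/5} × {-2/5, -3/38, 2, √11, ℯ}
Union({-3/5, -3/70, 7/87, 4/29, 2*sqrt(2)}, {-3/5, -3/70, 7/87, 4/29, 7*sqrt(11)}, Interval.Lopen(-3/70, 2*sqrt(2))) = Union({-3/5, 7*sqrt(11)}, Interval(-3/70, 2*sqrt(2)))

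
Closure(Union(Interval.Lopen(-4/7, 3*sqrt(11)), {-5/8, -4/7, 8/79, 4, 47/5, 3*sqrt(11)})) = Union({-5/8}, Interval(-4/7, 3*sqrt(11)))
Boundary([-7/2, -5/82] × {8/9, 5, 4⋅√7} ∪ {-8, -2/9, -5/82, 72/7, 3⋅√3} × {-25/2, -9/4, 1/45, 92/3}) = ([-7/2, -5/82] × {8/9, 5, 4⋅√7}) ∪ ({-8, -2/9, -5/82, 72/7, 3⋅√3} × {-25/2, -9/4, 1/45, 92/3})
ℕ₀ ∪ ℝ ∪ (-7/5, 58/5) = (-∞, ∞)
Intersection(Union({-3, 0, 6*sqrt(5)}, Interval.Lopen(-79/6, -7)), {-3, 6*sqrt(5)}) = {-3, 6*sqrt(5)}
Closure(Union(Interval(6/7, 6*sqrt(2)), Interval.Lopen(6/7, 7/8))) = Interval(6/7, 6*sqrt(2))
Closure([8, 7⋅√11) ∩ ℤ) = {8, 9, …, 23}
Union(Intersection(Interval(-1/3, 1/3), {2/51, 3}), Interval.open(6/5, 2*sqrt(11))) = Union({2/51}, Interval.open(6/5, 2*sqrt(11)))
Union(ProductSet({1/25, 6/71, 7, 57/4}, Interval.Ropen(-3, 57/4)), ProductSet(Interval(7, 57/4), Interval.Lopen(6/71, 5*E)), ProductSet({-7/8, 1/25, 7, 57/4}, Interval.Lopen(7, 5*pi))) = Union(ProductSet({-7/8, 1/25, 7, 57/4}, Interval.Lopen(7, 5*pi)), ProductSet({1/25, 6/71, 7, 57/4}, Interval.Ropen(-3, 57/4)), ProductSet(Interval(7, 57/4), Interval.Lopen(6/71, 5*E)))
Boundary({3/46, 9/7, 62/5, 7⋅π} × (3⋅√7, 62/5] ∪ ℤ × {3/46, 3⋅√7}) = (ℤ × {3/46, 3⋅√7}) ∪ ({3/46, 9/7, 62/5, 7⋅π} × [3⋅√7, 62/5])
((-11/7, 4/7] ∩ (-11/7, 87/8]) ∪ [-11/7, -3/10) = [-11/7, 4/7]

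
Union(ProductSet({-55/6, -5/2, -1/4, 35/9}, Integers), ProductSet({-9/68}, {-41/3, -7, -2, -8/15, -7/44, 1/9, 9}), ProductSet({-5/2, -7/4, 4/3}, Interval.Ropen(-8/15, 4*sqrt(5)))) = Union(ProductSet({-9/68}, {-41/3, -7, -2, -8/15, -7/44, 1/9, 9}), ProductSet({-5/2, -7/4, 4/3}, Interval.Ropen(-8/15, 4*sqrt(5))), ProductSet({-55/6, -5/2, -1/4, 35/9}, Integers))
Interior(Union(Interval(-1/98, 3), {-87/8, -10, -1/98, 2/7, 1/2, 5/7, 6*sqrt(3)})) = Interval.open(-1/98, 3)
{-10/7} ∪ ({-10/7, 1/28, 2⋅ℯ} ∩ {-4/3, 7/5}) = {-10/7}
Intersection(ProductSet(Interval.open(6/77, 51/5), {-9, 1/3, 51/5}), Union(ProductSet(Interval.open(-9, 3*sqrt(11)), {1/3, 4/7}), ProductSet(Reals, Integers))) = Union(ProductSet(Interval.open(6/77, 51/5), {-9}), ProductSet(Interval.open(6/77, 3*sqrt(11)), {1/3}))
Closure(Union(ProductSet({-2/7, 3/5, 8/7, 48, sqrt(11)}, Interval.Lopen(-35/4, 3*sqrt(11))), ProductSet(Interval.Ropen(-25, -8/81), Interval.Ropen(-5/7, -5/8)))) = Union(ProductSet({-25, -8/81}, Interval(-5/7, -5/8)), ProductSet({-2/7, 3/5, 8/7, 48, sqrt(11)}, Interval(-35/4, 3*sqrt(11))), ProductSet(Interval(-25, -8/81), {-5/7, -5/8}), ProductSet(Interval.Ropen(-25, -8/81), Interval.Ropen(-5/7, -5/8)))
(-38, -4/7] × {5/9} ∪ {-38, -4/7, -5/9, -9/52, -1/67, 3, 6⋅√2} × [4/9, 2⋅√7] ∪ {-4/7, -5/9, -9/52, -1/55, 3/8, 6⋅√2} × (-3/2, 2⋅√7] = ((-38, -4/7] × {5/9}) ∪ ({-4/7, -5/9, -9/52, -1/55, 3/8, 6⋅√2} × (-3/2, 2⋅√7]) ∪ ({-38, -4/7, -5/9, -9/52, -1/67, 3, 6⋅√2} × [4/9, 2⋅√7])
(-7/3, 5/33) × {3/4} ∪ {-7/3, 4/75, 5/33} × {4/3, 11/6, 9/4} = ((-7/3, 5/33) × {3/4}) ∪ ({-7/3, 4/75, 5/33} × {4/3, 11/6, 9/4})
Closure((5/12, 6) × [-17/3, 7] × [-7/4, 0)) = ([5/12, 6] × [-17/3, 7] × {-7/4, 0}) ∪ ((5/12, 6) × [-17/3, 7] × [-7/4, 0)) ∪ ((({5/12, 6} × [-17/3, 7]) ∪ ([5/12, 6] × {-17/3, 7})) × [-7/4, 0])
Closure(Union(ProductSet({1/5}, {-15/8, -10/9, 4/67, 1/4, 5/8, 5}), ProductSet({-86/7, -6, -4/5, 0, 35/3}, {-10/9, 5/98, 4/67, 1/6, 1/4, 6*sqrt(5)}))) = Union(ProductSet({1/5}, {-15/8, -10/9, 4/67, 1/4, 5/8, 5}), ProductSet({-86/7, -6, -4/5, 0, 35/3}, {-10/9, 5/98, 4/67, 1/6, 1/4, 6*sqrt(5)}))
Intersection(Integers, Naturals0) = Naturals0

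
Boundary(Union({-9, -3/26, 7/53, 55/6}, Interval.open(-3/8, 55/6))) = {-9, -3/8, 55/6}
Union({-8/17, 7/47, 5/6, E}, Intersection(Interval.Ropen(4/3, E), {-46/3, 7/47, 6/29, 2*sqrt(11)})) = {-8/17, 7/47, 5/6, E}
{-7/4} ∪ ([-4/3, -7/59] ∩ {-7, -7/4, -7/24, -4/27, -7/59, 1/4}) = {-7/4, -7/24, -4/27, -7/59}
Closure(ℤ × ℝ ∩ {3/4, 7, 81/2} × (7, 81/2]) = {7} × [7, 81/2]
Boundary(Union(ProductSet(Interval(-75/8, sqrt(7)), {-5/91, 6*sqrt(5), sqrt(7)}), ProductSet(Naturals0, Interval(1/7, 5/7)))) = Union(ProductSet(Interval(-75/8, sqrt(7)), {-5/91, 6*sqrt(5), sqrt(7)}), ProductSet(Naturals0, Interval(1/7, 5/7)))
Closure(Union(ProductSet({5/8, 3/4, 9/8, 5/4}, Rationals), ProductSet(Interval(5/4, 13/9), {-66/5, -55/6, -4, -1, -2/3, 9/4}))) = Union(ProductSet({5/8, 3/4, 9/8, 5/4}, Reals), ProductSet(Interval(5/4, 13/9), {-66/5, -55/6, -4, -1, -2/3, 9/4}))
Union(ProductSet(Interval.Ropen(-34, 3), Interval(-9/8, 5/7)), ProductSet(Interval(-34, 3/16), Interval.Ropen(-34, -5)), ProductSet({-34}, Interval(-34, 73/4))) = Union(ProductSet({-34}, Interval(-34, 73/4)), ProductSet(Interval(-34, 3/16), Interval.Ropen(-34, -5)), ProductSet(Interval.Ropen(-34, 3), Interval(-9/8, 5/7)))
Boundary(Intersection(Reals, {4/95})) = {4/95}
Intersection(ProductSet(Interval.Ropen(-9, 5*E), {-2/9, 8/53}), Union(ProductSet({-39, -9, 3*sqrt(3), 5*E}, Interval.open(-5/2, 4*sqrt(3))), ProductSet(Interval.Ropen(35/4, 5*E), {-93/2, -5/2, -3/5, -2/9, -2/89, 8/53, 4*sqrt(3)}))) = ProductSet(Union({-9, 3*sqrt(3)}, Interval.Ropen(35/4, 5*E)), {-2/9, 8/53})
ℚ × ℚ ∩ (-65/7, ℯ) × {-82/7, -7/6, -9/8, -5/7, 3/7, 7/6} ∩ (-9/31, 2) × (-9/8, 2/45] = (ℚ ∩ (-9/31, 2)) × {-5/7}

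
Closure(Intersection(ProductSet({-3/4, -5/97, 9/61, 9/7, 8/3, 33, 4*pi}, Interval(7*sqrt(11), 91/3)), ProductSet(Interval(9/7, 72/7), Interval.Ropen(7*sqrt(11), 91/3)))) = ProductSet({9/7, 8/3}, Interval(7*sqrt(11), 91/3))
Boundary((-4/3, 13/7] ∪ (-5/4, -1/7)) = {-4/3, 13/7}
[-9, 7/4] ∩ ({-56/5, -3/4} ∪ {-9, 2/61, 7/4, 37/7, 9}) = {-9, -3/4, 2/61, 7/4}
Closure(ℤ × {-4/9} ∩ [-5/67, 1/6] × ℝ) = {0} × {-4/9}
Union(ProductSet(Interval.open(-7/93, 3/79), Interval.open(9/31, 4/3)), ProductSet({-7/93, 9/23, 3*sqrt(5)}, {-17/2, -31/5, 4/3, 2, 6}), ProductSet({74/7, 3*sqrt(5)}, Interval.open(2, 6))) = Union(ProductSet({74/7, 3*sqrt(5)}, Interval.open(2, 6)), ProductSet({-7/93, 9/23, 3*sqrt(5)}, {-17/2, -31/5, 4/3, 2, 6}), ProductSet(Interval.open(-7/93, 3/79), Interval.open(9/31, 4/3)))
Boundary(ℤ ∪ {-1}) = ℤ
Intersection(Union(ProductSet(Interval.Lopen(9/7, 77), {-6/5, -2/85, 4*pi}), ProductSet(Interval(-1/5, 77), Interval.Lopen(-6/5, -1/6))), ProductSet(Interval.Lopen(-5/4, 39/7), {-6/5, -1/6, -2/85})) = Union(ProductSet(Interval(-1/5, 39/7), {-1/6}), ProductSet(Interval.Lopen(9/7, 39/7), {-6/5, -2/85}))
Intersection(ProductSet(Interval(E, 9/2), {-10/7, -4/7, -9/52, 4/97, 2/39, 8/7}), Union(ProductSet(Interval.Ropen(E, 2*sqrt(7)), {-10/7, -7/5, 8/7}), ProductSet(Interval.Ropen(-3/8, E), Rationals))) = ProductSet(Interval(E, 9/2), {-10/7, 8/7})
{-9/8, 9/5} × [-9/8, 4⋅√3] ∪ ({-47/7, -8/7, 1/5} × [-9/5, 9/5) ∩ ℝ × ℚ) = ({-47/7, -8/7, 1/5} × (ℚ ∩ [-9/5, 9/5))) ∪ ({-9/8, 9/5} × [-9/8, 4⋅√3])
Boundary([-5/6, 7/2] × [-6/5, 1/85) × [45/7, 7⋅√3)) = ([-5/6, 7/2] × [-6/5, 1/85] × {45/7, 7⋅√3}) ∪ ((({-5/6, 7/2} × [-6/5, 1/85]) ∪ ([-5/6, 7/2] × {-6/5, 1/85})) × [45/7, 7⋅√3])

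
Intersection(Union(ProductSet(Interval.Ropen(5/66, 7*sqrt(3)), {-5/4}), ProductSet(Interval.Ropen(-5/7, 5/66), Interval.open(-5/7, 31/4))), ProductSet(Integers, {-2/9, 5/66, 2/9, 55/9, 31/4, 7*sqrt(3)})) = ProductSet(Range(0, 1, 1), {-2/9, 5/66, 2/9, 55/9})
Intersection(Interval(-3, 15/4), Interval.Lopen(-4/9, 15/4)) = Interval.Lopen(-4/9, 15/4)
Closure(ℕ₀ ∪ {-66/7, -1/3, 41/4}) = {-66/7, -1/3, 41/4} ∪ ℕ₀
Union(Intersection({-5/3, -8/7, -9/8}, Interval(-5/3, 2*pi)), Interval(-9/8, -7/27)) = Union({-5/3, -8/7}, Interval(-9/8, -7/27))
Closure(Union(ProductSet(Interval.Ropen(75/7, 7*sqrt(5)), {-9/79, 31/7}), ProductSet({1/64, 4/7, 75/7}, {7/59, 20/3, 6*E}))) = Union(ProductSet({1/64, 4/7, 75/7}, {7/59, 20/3, 6*E}), ProductSet(Interval(75/7, 7*sqrt(5)), {-9/79, 31/7}))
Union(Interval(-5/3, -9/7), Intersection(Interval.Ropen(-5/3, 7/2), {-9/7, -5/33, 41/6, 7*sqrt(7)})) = Union({-5/33}, Interval(-5/3, -9/7))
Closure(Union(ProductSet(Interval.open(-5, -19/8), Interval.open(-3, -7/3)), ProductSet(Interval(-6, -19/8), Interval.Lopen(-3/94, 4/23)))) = Union(ProductSet({-5, -19/8}, Interval(-3, -7/3)), ProductSet(Interval(-6, -19/8), Interval(-3/94, 4/23)), ProductSet(Interval(-5, -19/8), {-3, -7/3}), ProductSet(Interval.open(-5, -19/8), Interval.open(-3, -7/3)))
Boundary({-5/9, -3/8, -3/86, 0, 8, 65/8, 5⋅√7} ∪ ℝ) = ∅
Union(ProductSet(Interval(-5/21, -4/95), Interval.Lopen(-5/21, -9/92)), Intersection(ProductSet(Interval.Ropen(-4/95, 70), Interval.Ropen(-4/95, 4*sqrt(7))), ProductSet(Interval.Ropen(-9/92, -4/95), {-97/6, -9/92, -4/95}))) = ProductSet(Interval(-5/21, -4/95), Interval.Lopen(-5/21, -9/92))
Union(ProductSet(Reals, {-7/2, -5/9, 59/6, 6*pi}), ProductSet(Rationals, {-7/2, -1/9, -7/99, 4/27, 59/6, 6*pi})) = Union(ProductSet(Rationals, {-7/2, -1/9, -7/99, 4/27, 59/6, 6*pi}), ProductSet(Reals, {-7/2, -5/9, 59/6, 6*pi}))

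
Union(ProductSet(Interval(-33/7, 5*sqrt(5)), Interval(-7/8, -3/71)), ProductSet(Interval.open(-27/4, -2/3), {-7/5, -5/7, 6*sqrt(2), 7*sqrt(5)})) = Union(ProductSet(Interval.open(-27/4, -2/3), {-7/5, -5/7, 6*sqrt(2), 7*sqrt(5)}), ProductSet(Interval(-33/7, 5*sqrt(5)), Interval(-7/8, -3/71)))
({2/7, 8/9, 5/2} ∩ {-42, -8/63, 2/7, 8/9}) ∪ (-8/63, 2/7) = (-8/63, 2/7] ∪ {8/9}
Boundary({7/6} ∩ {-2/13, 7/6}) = {7/6}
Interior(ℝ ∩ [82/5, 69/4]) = (82/5, 69/4)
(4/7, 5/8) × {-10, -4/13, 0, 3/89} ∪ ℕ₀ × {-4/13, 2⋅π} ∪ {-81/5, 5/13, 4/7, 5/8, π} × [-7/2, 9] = (ℕ₀ × {-4/13, 2⋅π}) ∪ ((4/7, 5/8) × {-10, -4/13, 0, 3/89}) ∪ ({-81/5, 5/13, 4/7, 5/8, π} × [-7/2, 9])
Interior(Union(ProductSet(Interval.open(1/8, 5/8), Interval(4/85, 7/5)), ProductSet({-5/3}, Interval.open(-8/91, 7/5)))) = ProductSet(Interval.open(1/8, 5/8), Interval.open(4/85, 7/5))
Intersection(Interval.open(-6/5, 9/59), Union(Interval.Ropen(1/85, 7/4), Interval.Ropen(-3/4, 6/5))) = Interval.Ropen(-3/4, 9/59)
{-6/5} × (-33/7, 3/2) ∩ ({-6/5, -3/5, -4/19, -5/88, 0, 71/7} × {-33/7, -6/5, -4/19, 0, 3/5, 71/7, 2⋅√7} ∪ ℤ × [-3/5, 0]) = {-6/5} × {-6/5, -4/19, 0, 3/5}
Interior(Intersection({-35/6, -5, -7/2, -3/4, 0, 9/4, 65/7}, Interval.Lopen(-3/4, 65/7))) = EmptySet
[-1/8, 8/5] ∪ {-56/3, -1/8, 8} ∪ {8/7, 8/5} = {-56/3, 8} ∪ [-1/8, 8/5]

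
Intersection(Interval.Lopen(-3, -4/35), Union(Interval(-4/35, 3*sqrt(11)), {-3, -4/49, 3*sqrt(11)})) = {-4/35}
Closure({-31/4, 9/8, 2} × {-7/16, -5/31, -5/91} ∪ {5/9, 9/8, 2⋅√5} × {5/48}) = ({-31/4, 9/8, 2} × {-7/16, -5/31, -5/91}) ∪ ({5/9, 9/8, 2⋅√5} × {5/48})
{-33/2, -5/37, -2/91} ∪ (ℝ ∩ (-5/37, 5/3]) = {-33/2} ∪ [-5/37, 5/3]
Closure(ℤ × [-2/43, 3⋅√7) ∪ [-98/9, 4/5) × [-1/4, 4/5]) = (ℤ × [-2/43, 3⋅√7]) ∪ ([-98/9, 4/5] × [-1/4, 4/5])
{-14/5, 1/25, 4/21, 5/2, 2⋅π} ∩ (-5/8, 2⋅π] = {1/25, 4/21, 5/2, 2⋅π}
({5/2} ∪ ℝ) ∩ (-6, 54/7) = (-6, 54/7)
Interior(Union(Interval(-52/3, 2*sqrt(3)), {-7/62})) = Interval.open(-52/3, 2*sqrt(3))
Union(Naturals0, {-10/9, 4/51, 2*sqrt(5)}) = Union({-10/9, 4/51, 2*sqrt(5)}, Naturals0)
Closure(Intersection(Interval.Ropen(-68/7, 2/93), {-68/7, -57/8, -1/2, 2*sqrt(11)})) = {-68/7, -57/8, -1/2}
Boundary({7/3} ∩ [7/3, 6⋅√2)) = {7/3}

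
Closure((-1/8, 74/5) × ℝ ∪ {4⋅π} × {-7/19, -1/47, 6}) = [-1/8, 74/5] × ℝ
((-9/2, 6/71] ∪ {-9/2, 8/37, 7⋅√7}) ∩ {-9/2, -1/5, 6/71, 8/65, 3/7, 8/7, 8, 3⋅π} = {-9/2, -1/5, 6/71}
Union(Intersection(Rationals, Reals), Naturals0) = Rationals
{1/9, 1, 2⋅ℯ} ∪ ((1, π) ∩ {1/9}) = {1/9, 1, 2⋅ℯ}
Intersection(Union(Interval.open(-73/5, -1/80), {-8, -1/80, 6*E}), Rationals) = Intersection(Interval.Lopen(-73/5, -1/80), Rationals)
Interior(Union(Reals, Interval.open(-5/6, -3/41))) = Interval(-oo, oo)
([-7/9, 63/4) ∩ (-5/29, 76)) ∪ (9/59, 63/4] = (-5/29, 63/4]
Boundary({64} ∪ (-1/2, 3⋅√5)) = {-1/2, 64, 3⋅√5}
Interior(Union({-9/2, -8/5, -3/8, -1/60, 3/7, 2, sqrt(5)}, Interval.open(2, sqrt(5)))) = Interval.open(2, sqrt(5))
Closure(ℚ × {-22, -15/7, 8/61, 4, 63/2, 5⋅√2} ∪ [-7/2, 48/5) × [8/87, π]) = ([-7/2, 48/5] × [8/87, π]) ∪ (ℝ × {-22, -15/7, 4, 63/2, 5⋅√2}) ∪ ((ℚ ∪ (-∞, -7/2] ∪ [48/5, ∞)) × {-22, -15/7, 8/61, 4, 63/2, 5⋅√2})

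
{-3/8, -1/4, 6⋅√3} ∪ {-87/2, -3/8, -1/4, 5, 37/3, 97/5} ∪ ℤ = ℤ ∪ {-87/2, -3/8, -1/4, 37/3, 97/5, 6⋅√3}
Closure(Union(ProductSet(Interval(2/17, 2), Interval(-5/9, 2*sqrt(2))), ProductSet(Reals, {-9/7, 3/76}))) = Union(ProductSet(Interval(2/17, 2), Interval(-5/9, 2*sqrt(2))), ProductSet(Reals, {-9/7, 3/76}))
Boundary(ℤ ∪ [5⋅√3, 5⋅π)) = {5⋅√3, 5⋅π} ∪ (ℤ \ (5⋅√3, 5⋅π))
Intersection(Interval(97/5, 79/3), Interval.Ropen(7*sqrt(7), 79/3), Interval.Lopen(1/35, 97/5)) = {97/5}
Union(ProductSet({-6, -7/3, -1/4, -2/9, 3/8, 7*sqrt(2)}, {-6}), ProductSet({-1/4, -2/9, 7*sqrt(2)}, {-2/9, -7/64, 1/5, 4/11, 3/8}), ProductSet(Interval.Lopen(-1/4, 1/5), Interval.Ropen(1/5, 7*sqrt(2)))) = Union(ProductSet({-1/4, -2/9, 7*sqrt(2)}, {-2/9, -7/64, 1/5, 4/11, 3/8}), ProductSet({-6, -7/3, -1/4, -2/9, 3/8, 7*sqrt(2)}, {-6}), ProductSet(Interval.Lopen(-1/4, 1/5), Interval.Ropen(1/5, 7*sqrt(2))))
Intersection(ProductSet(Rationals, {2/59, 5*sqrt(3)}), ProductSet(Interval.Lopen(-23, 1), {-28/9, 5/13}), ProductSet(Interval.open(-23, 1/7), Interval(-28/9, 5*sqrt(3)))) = EmptySet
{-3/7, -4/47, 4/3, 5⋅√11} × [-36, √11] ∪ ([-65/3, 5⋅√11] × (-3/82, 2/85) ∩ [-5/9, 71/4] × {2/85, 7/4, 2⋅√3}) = {-3/7, -4/47, 4/3, 5⋅√11} × [-36, √11]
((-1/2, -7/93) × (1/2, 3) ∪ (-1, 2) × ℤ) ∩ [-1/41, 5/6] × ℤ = [-1/41, 5/6] × ℤ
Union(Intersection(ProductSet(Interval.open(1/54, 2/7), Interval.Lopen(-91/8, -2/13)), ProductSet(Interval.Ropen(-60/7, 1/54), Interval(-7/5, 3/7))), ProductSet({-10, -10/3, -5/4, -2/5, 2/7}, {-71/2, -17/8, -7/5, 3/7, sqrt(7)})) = ProductSet({-10, -10/3, -5/4, -2/5, 2/7}, {-71/2, -17/8, -7/5, 3/7, sqrt(7)})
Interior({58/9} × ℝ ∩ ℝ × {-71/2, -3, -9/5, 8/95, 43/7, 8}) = ∅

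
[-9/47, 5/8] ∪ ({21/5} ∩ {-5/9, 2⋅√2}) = [-9/47, 5/8]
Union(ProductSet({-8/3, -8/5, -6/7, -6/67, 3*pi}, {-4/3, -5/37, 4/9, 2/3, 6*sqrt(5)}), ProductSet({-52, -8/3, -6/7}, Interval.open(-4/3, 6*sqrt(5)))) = Union(ProductSet({-52, -8/3, -6/7}, Interval.open(-4/3, 6*sqrt(5))), ProductSet({-8/3, -8/5, -6/7, -6/67, 3*pi}, {-4/3, -5/37, 4/9, 2/3, 6*sqrt(5)}))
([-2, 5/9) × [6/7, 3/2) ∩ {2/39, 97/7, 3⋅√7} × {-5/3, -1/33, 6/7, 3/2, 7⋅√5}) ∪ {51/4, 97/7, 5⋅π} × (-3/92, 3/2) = ({2/39} × {6/7}) ∪ ({51/4, 97/7, 5⋅π} × (-3/92, 3/2))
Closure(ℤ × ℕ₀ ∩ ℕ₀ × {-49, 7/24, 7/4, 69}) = ℕ₀ × {69}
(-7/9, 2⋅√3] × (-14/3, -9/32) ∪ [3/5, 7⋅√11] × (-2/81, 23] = ((-7/9, 2⋅√3] × (-14/3, -9/32)) ∪ ([3/5, 7⋅√11] × (-2/81, 23])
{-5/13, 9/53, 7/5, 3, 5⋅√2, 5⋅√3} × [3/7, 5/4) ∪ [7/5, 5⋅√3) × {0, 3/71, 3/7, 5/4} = ([7/5, 5⋅√3) × {0, 3/71, 3/7, 5/4}) ∪ ({-5/13, 9/53, 7/5, 3, 5⋅√2, 5⋅√3} × [3/7, 5/4))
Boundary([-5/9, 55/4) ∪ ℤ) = {-5/9, 55/4} ∪ (ℤ \ (-5/9, 55/4))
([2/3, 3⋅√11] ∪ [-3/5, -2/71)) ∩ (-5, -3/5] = {-3/5}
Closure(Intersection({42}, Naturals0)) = {42}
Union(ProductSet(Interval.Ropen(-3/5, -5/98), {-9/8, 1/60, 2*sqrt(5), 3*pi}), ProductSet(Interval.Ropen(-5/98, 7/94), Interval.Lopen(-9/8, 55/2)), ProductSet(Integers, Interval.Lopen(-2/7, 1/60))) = Union(ProductSet(Integers, Interval.Lopen(-2/7, 1/60)), ProductSet(Interval.Ropen(-3/5, -5/98), {-9/8, 1/60, 2*sqrt(5), 3*pi}), ProductSet(Interval.Ropen(-5/98, 7/94), Interval.Lopen(-9/8, 55/2)))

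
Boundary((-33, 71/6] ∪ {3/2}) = {-33, 71/6}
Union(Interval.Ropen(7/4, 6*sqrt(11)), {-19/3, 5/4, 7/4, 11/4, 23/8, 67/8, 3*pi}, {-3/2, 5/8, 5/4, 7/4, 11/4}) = Union({-19/3, -3/2, 5/8, 5/4}, Interval.Ropen(7/4, 6*sqrt(11)))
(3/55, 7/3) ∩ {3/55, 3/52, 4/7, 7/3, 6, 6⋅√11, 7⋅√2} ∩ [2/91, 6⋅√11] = {3/52, 4/7}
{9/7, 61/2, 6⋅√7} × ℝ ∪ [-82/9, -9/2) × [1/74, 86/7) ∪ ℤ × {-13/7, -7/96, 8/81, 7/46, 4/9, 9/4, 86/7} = ({9/7, 61/2, 6⋅√7} × ℝ) ∪ (ℤ × {-13/7, -7/96, 8/81, 7/46, 4/9, 9/4, 86/7}) ∪ ([-82/9, -9/2) × [1/74, 86/7))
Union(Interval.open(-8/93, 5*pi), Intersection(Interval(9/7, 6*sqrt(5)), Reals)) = Interval.open(-8/93, 5*pi)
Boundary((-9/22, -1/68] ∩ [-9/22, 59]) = {-9/22, -1/68}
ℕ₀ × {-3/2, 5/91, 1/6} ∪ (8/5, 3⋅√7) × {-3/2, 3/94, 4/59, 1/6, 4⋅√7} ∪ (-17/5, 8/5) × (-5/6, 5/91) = (ℕ₀ × {-3/2, 5/91, 1/6}) ∪ ((-17/5, 8/5) × (-5/6, 5/91)) ∪ ((8/5, 3⋅√7) × {-3/2, 3/94, 4/59, 1/6, 4⋅√7})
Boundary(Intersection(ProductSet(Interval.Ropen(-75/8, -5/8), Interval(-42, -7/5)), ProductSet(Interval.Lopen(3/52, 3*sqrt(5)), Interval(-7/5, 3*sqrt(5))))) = EmptySet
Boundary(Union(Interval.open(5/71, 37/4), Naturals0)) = Union(Complement(Naturals0, Interval.open(5/71, 37/4)), {5/71, 37/4})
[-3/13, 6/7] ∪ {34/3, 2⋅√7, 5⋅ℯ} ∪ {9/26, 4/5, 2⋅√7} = [-3/13, 6/7] ∪ {34/3, 2⋅√7, 5⋅ℯ}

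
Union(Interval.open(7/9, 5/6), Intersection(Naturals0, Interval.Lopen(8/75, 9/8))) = Union(Interval.open(7/9, 5/6), Range(1, 2, 1))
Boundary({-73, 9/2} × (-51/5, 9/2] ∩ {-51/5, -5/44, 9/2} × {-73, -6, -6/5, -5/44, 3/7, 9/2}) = {9/2} × {-6, -6/5, -5/44, 3/7, 9/2}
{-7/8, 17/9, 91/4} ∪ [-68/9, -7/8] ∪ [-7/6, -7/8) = [-68/9, -7/8] ∪ {17/9, 91/4}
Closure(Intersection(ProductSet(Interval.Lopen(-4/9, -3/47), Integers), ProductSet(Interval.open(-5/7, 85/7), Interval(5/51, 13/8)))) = ProductSet(Interval(-4/9, -3/47), Range(1, 2, 1))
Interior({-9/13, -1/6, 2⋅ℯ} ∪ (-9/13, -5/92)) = (-9/13, -5/92)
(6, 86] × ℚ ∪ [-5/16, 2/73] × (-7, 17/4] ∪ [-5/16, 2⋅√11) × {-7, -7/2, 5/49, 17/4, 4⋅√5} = ((6, 86] × ℚ) ∪ ([-5/16, 2/73] × (-7, 17/4]) ∪ ([-5/16, 2⋅√11) × {-7, -7/2, 5/49, 17/4, 4⋅√5})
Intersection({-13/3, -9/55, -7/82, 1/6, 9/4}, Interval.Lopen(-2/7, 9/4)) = {-9/55, -7/82, 1/6, 9/4}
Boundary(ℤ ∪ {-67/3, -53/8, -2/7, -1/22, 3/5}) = ℤ ∪ {-67/3, -53/8, -2/7, -1/22, 3/5}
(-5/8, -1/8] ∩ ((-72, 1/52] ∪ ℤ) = (-5/8, -1/8]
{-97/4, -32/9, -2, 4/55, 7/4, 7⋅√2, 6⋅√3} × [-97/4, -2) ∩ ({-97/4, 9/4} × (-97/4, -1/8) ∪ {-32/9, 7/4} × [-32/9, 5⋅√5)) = ({-97/4} × (-97/4, -2)) ∪ ({-32/9, 7/4} × [-32/9, -2))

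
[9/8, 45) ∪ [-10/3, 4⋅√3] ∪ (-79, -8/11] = (-79, 45)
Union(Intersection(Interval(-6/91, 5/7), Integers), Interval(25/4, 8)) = Union(Interval(25/4, 8), Range(0, 1, 1))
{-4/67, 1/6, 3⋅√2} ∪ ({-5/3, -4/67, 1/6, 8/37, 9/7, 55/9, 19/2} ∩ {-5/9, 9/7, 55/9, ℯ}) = {-4/67, 1/6, 9/7, 55/9, 3⋅√2}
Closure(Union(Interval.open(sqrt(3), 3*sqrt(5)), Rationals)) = Union(Interval(-oo, oo), Rationals)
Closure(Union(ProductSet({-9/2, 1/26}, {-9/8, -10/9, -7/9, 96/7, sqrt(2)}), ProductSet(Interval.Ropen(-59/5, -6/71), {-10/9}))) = Union(ProductSet({-9/2, 1/26}, {-9/8, -10/9, -7/9, 96/7, sqrt(2)}), ProductSet(Interval(-59/5, -6/71), {-10/9}))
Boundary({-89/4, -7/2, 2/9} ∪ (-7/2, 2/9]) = {-89/4, -7/2, 2/9}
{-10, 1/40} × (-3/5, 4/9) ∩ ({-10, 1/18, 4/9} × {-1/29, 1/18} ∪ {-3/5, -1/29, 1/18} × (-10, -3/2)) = {-10} × {-1/29, 1/18}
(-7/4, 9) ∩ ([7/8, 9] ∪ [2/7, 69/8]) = [2/7, 9)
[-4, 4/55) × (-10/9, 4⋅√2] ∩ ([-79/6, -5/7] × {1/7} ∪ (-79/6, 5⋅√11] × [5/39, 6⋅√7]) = [-4, 4/55) × [5/39, 4⋅√2]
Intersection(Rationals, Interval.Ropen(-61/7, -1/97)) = Intersection(Interval.Ropen(-61/7, -1/97), Rationals)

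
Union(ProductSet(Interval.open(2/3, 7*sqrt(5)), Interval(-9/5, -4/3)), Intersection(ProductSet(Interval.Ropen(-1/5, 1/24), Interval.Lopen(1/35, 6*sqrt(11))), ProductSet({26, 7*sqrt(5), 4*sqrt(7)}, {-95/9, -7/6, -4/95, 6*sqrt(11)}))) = ProductSet(Interval.open(2/3, 7*sqrt(5)), Interval(-9/5, -4/3))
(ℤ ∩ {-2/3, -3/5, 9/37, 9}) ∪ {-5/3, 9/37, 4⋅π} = {-5/3, 9/37, 9, 4⋅π}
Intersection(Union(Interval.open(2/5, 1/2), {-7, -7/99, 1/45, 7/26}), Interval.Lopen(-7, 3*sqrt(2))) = Union({-7/99, 1/45, 7/26}, Interval.open(2/5, 1/2))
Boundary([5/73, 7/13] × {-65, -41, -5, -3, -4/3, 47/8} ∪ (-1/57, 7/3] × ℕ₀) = ([-1/57, 7/3] × ℕ₀) ∪ ([5/73, 7/13] × {-65, -41, -5, -3, -4/3, 47/8})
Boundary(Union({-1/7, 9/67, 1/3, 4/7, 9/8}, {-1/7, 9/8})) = {-1/7, 9/67, 1/3, 4/7, 9/8}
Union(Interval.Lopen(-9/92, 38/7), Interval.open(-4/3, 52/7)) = Interval.open(-4/3, 52/7)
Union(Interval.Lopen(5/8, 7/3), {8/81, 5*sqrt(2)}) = Union({8/81, 5*sqrt(2)}, Interval.Lopen(5/8, 7/3))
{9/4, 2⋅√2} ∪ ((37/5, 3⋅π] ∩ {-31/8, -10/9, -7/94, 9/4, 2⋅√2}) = {9/4, 2⋅√2}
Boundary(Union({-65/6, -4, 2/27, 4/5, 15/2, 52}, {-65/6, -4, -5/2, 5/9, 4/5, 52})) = {-65/6, -4, -5/2, 2/27, 5/9, 4/5, 15/2, 52}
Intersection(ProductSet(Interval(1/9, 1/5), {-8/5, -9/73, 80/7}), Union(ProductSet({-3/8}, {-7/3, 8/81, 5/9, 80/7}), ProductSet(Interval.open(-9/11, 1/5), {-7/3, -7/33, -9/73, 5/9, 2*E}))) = ProductSet(Interval.Ropen(1/9, 1/5), {-9/73})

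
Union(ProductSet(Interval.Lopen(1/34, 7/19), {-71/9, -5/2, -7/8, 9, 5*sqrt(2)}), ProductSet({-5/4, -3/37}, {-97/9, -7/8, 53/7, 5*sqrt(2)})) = Union(ProductSet({-5/4, -3/37}, {-97/9, -7/8, 53/7, 5*sqrt(2)}), ProductSet(Interval.Lopen(1/34, 7/19), {-71/9, -5/2, -7/8, 9, 5*sqrt(2)}))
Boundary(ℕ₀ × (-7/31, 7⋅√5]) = ℕ₀ × [-7/31, 7⋅√5]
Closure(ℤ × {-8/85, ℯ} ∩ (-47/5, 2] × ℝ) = {-9, -8, …, 2} × {-8/85, ℯ}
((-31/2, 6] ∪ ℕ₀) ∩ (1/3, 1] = (1/3, 1] ∪ {1}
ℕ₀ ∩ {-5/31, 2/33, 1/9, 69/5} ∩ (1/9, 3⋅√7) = ∅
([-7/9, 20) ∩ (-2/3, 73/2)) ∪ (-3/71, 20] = (-2/3, 20]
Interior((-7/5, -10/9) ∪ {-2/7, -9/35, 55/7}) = (-7/5, -10/9)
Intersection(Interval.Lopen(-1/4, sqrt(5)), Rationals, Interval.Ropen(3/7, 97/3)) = Intersection(Interval(3/7, sqrt(5)), Rationals)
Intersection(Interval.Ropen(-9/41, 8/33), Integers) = Range(0, 1, 1)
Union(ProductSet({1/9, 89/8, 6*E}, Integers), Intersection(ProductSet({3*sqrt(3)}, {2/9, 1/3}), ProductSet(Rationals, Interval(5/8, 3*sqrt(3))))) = ProductSet({1/9, 89/8, 6*E}, Integers)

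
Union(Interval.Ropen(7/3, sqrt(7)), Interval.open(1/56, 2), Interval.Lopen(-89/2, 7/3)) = Interval.open(-89/2, sqrt(7))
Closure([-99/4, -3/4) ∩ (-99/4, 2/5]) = [-99/4, -3/4]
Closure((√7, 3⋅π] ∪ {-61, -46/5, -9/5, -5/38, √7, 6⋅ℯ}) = {-61, -46/5, -9/5, -5/38, 6⋅ℯ} ∪ [√7, 3⋅π]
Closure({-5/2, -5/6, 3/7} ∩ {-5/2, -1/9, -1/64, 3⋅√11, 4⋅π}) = {-5/2}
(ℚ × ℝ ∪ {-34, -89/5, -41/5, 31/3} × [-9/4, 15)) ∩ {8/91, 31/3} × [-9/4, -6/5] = {8/91, 31/3} × [-9/4, -6/5]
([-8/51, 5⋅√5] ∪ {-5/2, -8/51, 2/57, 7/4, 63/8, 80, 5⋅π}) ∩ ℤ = {0, 1, …, 11} ∪ {80}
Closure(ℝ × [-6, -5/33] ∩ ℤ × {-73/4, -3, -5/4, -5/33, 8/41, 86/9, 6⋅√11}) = ℤ × {-3, -5/4, -5/33}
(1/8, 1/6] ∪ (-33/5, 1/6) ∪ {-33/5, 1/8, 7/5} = [-33/5, 1/6] ∪ {7/5}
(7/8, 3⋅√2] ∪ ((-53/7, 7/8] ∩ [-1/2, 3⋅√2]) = [-1/2, 3⋅√2]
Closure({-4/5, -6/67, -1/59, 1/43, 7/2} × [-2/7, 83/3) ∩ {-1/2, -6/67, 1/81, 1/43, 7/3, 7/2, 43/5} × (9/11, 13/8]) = {-6/67, 1/43, 7/2} × [9/11, 13/8]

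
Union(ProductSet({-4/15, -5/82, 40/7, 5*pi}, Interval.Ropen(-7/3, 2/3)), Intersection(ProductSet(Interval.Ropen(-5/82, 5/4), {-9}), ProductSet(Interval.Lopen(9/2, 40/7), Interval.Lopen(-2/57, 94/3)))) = ProductSet({-4/15, -5/82, 40/7, 5*pi}, Interval.Ropen(-7/3, 2/3))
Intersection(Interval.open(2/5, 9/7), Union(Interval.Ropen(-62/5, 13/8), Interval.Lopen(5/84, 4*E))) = Interval.open(2/5, 9/7)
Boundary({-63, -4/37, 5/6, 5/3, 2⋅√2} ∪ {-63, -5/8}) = {-63, -5/8, -4/37, 5/6, 5/3, 2⋅√2}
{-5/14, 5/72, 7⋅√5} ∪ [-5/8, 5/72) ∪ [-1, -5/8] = [-1, 5/72] ∪ {7⋅√5}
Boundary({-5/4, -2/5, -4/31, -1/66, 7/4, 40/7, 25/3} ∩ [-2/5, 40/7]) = {-2/5, -4/31, -1/66, 7/4, 40/7}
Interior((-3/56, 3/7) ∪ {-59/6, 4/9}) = (-3/56, 3/7)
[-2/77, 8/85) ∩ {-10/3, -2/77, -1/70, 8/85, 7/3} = {-2/77, -1/70}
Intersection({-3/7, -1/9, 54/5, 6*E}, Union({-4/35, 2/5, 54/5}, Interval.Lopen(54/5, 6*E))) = {54/5, 6*E}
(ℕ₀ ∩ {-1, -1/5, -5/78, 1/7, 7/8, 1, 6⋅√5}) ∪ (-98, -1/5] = (-98, -1/5] ∪ {1}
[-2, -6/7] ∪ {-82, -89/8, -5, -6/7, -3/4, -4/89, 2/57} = {-82, -89/8, -5, -3/4, -4/89, 2/57} ∪ [-2, -6/7]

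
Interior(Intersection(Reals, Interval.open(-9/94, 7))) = Interval.open(-9/94, 7)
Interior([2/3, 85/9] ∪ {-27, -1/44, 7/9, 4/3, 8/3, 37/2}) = (2/3, 85/9)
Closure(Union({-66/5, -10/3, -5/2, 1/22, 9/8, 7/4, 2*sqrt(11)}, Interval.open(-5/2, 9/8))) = Union({-66/5, -10/3, 7/4, 2*sqrt(11)}, Interval(-5/2, 9/8))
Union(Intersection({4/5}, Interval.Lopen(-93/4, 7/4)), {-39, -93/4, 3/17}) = {-39, -93/4, 3/17, 4/5}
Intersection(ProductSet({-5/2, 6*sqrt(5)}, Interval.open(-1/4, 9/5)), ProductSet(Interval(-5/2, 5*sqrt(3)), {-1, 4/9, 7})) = ProductSet({-5/2}, {4/9})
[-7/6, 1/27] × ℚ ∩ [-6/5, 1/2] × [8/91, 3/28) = [-7/6, 1/27] × (ℚ ∩ [8/91, 3/28))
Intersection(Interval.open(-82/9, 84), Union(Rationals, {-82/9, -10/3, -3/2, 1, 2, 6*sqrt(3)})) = Union({6*sqrt(3)}, Intersection(Interval.open(-82/9, 84), Rationals))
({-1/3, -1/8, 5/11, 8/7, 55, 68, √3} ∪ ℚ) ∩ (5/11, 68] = {√3} ∪ (ℚ ∩ (5/11, 68])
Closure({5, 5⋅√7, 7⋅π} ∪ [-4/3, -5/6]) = [-4/3, -5/6] ∪ {5, 5⋅√7, 7⋅π}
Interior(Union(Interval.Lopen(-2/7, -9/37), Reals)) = Interval(-oo, oo)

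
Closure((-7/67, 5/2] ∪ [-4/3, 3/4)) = [-4/3, 5/2]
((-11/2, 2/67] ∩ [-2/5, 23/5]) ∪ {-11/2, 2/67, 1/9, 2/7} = {-11/2, 1/9, 2/7} ∪ [-2/5, 2/67]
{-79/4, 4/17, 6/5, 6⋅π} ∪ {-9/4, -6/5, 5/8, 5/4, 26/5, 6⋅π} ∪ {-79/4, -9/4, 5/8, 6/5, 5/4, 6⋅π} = {-79/4, -9/4, -6/5, 4/17, 5/8, 6/5, 5/4, 26/5, 6⋅π}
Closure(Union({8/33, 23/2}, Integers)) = Union({8/33, 23/2}, Integers)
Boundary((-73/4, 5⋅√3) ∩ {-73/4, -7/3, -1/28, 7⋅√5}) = {-7/3, -1/28}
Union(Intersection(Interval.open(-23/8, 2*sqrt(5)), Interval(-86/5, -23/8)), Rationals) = Rationals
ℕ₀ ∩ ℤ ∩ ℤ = ℕ₀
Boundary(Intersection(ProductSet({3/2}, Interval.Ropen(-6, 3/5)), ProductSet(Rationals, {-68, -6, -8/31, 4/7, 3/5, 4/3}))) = ProductSet({3/2}, {-6, -8/31, 4/7})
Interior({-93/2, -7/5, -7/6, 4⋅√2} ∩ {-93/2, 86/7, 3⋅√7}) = ∅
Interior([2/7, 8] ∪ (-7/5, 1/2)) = (-7/5, 8)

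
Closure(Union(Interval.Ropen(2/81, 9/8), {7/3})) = Union({7/3}, Interval(2/81, 9/8))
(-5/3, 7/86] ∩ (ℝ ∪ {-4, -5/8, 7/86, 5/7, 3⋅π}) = (-5/3, 7/86]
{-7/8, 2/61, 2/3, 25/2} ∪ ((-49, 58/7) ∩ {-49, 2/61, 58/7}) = {-7/8, 2/61, 2/3, 25/2}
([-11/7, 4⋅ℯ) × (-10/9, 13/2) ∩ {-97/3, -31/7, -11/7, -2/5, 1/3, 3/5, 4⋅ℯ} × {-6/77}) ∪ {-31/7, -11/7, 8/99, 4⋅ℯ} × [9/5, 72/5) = ({-11/7, -2/5, 1/3, 3/5} × {-6/77}) ∪ ({-31/7, -11/7, 8/99, 4⋅ℯ} × [9/5, 72/5))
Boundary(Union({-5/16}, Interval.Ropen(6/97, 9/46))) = {-5/16, 6/97, 9/46}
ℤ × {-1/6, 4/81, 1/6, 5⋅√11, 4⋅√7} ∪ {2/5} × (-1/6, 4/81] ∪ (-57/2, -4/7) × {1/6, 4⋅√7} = ({2/5} × (-1/6, 4/81]) ∪ ((-57/2, -4/7) × {1/6, 4⋅√7}) ∪ (ℤ × {-1/6, 4/81, 1/6, 5⋅√11, 4⋅√7})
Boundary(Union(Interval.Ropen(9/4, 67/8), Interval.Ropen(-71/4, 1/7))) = {-71/4, 1/7, 9/4, 67/8}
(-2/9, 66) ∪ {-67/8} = {-67/8} ∪ (-2/9, 66)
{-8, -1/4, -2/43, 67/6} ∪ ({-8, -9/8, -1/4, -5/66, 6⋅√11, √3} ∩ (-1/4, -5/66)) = {-8, -1/4, -2/43, 67/6}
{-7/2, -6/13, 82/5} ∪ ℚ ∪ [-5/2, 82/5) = ℚ ∪ [-5/2, 82/5]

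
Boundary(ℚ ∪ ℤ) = ℝ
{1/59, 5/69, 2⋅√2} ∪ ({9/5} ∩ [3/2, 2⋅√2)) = {1/59, 5/69, 9/5, 2⋅√2}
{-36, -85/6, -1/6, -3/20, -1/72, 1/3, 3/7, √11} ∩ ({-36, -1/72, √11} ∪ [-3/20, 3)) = {-36, -3/20, -1/72, 1/3, 3/7, √11}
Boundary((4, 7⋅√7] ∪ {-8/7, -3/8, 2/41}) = {-8/7, -3/8, 2/41, 4, 7⋅√7}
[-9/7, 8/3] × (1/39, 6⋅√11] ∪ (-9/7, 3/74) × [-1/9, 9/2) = ((-9/7, 3/74) × [-1/9, 9/2)) ∪ ([-9/7, 8/3] × (1/39, 6⋅√11])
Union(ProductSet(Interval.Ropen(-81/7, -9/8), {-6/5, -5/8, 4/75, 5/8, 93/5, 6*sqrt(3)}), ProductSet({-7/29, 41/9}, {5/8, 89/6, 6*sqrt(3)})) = Union(ProductSet({-7/29, 41/9}, {5/8, 89/6, 6*sqrt(3)}), ProductSet(Interval.Ropen(-81/7, -9/8), {-6/5, -5/8, 4/75, 5/8, 93/5, 6*sqrt(3)}))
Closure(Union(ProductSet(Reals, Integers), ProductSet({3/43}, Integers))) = ProductSet(Reals, Integers)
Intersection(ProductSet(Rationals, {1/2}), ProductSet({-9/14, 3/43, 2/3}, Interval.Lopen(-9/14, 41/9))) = ProductSet({-9/14, 3/43, 2/3}, {1/2})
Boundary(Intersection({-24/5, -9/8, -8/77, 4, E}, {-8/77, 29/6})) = {-8/77}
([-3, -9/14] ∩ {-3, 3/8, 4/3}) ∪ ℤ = ℤ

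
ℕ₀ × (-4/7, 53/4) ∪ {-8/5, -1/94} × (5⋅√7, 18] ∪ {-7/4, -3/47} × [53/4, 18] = (ℕ₀ × (-4/7, 53/4)) ∪ ({-7/4, -3/47} × [53/4, 18]) ∪ ({-8/5, -1/94} × (5⋅√7, 18])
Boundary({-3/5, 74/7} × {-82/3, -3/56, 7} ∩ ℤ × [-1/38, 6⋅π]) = ∅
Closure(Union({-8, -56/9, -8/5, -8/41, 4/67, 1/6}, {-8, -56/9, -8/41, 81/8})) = {-8, -56/9, -8/5, -8/41, 4/67, 1/6, 81/8}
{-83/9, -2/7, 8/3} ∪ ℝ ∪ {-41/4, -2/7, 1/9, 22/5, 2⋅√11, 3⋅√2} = ℝ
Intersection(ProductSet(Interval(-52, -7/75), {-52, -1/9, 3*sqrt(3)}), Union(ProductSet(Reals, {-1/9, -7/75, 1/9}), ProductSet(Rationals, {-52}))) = Union(ProductSet(Intersection(Interval(-52, -7/75), Rationals), {-52}), ProductSet(Interval(-52, -7/75), {-1/9}))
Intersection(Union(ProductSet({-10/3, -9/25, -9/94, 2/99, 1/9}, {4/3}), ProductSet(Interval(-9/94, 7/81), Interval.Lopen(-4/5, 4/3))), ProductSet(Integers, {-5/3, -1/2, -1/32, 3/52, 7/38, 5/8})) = ProductSet(Range(0, 1, 1), {-1/2, -1/32, 3/52, 7/38, 5/8})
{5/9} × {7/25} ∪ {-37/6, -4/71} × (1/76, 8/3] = ({5/9} × {7/25}) ∪ ({-37/6, -4/71} × (1/76, 8/3])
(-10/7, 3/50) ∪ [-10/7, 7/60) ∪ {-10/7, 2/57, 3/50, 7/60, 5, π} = [-10/7, 7/60] ∪ {5, π}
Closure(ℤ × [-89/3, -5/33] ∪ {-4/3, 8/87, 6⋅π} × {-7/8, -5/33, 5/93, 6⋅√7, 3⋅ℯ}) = (ℤ × [-89/3, -5/33]) ∪ ({-4/3, 8/87, 6⋅π} × {-7/8, -5/33, 5/93, 6⋅√7, 3⋅ℯ})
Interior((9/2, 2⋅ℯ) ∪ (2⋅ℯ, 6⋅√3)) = (9/2, 2⋅ℯ) ∪ (2⋅ℯ, 6⋅√3)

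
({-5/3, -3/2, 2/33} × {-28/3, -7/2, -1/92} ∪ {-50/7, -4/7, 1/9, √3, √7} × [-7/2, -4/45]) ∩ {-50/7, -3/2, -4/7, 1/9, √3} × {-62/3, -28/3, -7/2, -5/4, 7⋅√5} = ({-3/2} × {-28/3, -7/2}) ∪ ({-50/7, -4/7, 1/9, √3} × {-7/2, -5/4})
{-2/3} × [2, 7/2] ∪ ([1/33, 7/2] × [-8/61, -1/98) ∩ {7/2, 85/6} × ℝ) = ({-2/3} × [2, 7/2]) ∪ ({7/2} × [-8/61, -1/98))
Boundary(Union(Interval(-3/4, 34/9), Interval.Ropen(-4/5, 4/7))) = {-4/5, 34/9}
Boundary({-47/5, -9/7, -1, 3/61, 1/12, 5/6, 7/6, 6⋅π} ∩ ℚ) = {-47/5, -9/7, -1, 3/61, 1/12, 5/6, 7/6}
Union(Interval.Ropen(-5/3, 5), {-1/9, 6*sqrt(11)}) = Union({6*sqrt(11)}, Interval.Ropen(-5/3, 5))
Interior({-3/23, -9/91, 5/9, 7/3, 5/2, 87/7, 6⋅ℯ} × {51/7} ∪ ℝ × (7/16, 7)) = ℝ × (7/16, 7)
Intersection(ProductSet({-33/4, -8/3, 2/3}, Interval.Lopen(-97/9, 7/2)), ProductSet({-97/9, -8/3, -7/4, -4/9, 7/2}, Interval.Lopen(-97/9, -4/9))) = ProductSet({-8/3}, Interval.Lopen(-97/9, -4/9))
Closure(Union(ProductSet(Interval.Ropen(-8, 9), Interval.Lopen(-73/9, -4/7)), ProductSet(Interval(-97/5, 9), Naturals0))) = Union(ProductSet({-8, 9}, Interval(-73/9, -4/7)), ProductSet(Interval(-97/5, 9), Union(Complement(Naturals0, Interval.open(-73/9, -4/7)), Naturals0)), ProductSet(Interval(-8, 9), {-73/9, -4/7}), ProductSet(Interval.Ropen(-8, 9), Interval.Lopen(-73/9, -4/7)), ProductSet(Union({9}, Interval(-97/5, -8)), Naturals0))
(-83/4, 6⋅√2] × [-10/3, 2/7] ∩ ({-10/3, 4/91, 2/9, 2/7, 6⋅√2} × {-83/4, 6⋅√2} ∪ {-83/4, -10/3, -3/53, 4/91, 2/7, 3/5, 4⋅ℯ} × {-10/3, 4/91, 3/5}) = {-10/3, -3/53, 4/91, 2/7, 3/5} × {-10/3, 4/91}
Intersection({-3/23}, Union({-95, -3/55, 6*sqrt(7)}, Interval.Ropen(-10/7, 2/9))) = {-3/23}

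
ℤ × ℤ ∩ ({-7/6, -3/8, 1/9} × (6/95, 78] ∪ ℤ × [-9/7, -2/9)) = ℤ × {-1}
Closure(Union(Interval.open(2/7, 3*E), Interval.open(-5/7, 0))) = Union(Interval(-5/7, 0), Interval(2/7, 3*E))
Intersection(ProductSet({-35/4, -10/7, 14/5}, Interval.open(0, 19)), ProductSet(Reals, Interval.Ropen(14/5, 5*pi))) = ProductSet({-35/4, -10/7, 14/5}, Interval.Ropen(14/5, 5*pi))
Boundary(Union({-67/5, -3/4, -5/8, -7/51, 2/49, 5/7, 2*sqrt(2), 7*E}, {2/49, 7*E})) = {-67/5, -3/4, -5/8, -7/51, 2/49, 5/7, 2*sqrt(2), 7*E}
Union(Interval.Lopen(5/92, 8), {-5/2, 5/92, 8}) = Union({-5/2}, Interval(5/92, 8))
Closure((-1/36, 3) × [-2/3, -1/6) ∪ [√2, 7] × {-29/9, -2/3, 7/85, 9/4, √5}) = ({-1/36, 3} × [-2/3, -1/6]) ∪ ([-1/36, 3] × {-2/3, -1/6}) ∪ ((-1/36, 3) × [-2/3, -1/6)) ∪ ([√2, 7] × {-29/9, -2/3, 7/85, 9/4, √5})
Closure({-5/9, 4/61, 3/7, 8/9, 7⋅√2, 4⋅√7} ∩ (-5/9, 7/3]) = {4/61, 3/7, 8/9}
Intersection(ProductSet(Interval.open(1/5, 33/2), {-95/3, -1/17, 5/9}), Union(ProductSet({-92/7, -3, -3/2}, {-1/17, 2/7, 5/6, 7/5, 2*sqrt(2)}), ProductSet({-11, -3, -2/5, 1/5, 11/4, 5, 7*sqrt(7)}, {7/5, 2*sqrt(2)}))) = EmptySet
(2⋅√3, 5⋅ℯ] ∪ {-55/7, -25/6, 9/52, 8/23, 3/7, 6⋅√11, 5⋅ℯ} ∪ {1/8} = {-55/7, -25/6, 1/8, 9/52, 8/23, 3/7, 6⋅√11} ∪ (2⋅√3, 5⋅ℯ]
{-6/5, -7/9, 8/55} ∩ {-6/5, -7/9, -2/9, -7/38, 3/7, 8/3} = {-6/5, -7/9}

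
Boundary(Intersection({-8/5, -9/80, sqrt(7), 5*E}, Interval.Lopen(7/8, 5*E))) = {sqrt(7), 5*E}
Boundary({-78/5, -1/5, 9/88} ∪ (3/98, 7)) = {-78/5, -1/5, 3/98, 7}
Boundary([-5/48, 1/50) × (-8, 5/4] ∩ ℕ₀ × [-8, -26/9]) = {0} × [-8, -26/9]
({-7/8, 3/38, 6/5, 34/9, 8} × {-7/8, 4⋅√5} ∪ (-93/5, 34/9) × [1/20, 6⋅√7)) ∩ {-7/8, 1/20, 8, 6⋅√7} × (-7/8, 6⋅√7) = ({-7/8, 8} × {4⋅√5}) ∪ ({-7/8, 1/20} × [1/20, 6⋅√7))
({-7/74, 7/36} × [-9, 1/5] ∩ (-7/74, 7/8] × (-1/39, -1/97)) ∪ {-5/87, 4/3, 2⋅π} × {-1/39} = ({7/36} × (-1/39, -1/97)) ∪ ({-5/87, 4/3, 2⋅π} × {-1/39})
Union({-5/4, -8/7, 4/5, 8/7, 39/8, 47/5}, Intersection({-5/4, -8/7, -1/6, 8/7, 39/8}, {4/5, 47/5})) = {-5/4, -8/7, 4/5, 8/7, 39/8, 47/5}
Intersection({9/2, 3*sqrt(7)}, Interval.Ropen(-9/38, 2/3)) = EmptySet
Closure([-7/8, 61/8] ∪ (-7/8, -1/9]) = [-7/8, 61/8]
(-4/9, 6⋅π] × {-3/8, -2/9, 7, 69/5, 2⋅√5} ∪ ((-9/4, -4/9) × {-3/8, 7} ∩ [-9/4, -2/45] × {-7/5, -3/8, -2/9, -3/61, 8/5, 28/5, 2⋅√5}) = ((-9/4, -4/9) × {-3/8}) ∪ ((-4/9, 6⋅π] × {-3/8, -2/9, 7, 69/5, 2⋅√5})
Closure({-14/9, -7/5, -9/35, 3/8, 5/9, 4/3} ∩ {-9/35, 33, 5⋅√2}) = {-9/35}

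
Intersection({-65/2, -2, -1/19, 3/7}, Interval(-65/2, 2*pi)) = {-65/2, -2, -1/19, 3/7}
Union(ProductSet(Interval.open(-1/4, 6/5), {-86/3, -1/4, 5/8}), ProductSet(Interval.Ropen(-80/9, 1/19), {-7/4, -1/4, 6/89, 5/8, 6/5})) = Union(ProductSet(Interval.Ropen(-80/9, 1/19), {-7/4, -1/4, 6/89, 5/8, 6/5}), ProductSet(Interval.open(-1/4, 6/5), {-86/3, -1/4, 5/8}))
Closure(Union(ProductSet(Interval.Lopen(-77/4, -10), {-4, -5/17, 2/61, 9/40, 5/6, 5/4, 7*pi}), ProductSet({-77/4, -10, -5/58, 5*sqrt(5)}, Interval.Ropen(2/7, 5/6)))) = Union(ProductSet({-77/4, -10, -5/58, 5*sqrt(5)}, Interval(2/7, 5/6)), ProductSet(Interval(-77/4, -10), {-4, -5/17, 2/61, 9/40, 5/6, 5/4, 7*pi}))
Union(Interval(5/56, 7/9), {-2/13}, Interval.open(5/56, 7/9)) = Union({-2/13}, Interval(5/56, 7/9))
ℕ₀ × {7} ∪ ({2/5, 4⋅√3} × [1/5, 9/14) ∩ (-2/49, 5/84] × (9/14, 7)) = ℕ₀ × {7}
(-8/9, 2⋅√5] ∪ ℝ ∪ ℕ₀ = (-∞, ∞) ∪ ℕ₀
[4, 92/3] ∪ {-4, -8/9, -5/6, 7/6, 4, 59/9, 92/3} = {-4, -8/9, -5/6, 7/6} ∪ [4, 92/3]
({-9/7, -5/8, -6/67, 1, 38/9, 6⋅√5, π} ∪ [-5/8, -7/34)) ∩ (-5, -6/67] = {-9/7, -6/67} ∪ [-5/8, -7/34)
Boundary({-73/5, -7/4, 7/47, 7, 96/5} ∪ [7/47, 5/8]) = {-73/5, -7/4, 7/47, 5/8, 7, 96/5}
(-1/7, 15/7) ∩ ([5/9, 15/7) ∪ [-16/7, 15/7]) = (-1/7, 15/7)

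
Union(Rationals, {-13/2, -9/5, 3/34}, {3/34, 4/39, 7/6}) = Rationals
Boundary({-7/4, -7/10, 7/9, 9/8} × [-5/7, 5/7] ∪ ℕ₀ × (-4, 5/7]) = (ℕ₀ × [-4, 5/7]) ∪ ({-7/4, -7/10, 7/9, 9/8} × [-5/7, 5/7])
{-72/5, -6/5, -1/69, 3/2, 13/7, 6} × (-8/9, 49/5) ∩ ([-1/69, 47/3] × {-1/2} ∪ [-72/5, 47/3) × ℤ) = ({-1/69, 3/2, 13/7, 6} × {-1/2}) ∪ ({-72/5, -6/5, -1/69, 3/2, 13/7, 6} × {0, 1, …, 9})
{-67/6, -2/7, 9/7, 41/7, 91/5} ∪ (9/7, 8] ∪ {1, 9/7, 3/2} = {-67/6, -2/7, 1, 91/5} ∪ [9/7, 8]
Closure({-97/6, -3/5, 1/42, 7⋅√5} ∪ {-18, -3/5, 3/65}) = {-18, -97/6, -3/5, 1/42, 3/65, 7⋅√5}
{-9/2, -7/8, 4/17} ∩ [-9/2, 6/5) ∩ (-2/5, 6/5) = {4/17}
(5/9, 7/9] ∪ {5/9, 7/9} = [5/9, 7/9]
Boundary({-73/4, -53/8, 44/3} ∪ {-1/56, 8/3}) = {-73/4, -53/8, -1/56, 8/3, 44/3}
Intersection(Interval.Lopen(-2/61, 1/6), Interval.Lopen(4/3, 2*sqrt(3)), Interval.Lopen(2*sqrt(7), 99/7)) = EmptySet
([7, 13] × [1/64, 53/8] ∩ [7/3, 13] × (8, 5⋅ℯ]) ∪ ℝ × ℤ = ℝ × ℤ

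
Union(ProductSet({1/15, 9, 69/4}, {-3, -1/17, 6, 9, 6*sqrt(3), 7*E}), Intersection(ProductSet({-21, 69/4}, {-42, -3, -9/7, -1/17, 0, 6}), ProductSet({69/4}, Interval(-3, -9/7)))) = Union(ProductSet({69/4}, {-3, -9/7}), ProductSet({1/15, 9, 69/4}, {-3, -1/17, 6, 9, 6*sqrt(3), 7*E}))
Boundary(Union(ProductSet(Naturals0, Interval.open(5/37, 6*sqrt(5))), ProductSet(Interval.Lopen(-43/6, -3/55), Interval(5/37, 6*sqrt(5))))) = Union(ProductSet(Union(Complement(Naturals0, Interval.open(-43/6, -3/55)), {-43/6, -3/55}), Interval(5/37, 6*sqrt(5))), ProductSet(Union(Interval(-43/6, -3/55), Naturals0), {5/37, 6*sqrt(5)}))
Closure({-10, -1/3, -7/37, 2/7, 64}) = {-10, -1/3, -7/37, 2/7, 64}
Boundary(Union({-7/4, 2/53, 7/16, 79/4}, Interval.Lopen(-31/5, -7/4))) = {-31/5, -7/4, 2/53, 7/16, 79/4}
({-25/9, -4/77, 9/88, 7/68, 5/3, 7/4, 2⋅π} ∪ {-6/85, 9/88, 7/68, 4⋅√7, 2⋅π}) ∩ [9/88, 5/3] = {9/88, 7/68, 5/3}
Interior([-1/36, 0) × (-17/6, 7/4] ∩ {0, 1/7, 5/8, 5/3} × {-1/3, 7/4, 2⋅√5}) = ∅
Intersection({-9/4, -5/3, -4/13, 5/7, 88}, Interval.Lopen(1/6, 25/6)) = {5/7}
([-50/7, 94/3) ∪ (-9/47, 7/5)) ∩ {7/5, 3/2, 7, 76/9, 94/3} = {7/5, 3/2, 7, 76/9}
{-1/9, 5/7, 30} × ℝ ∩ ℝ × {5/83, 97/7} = {-1/9, 5/7, 30} × {5/83, 97/7}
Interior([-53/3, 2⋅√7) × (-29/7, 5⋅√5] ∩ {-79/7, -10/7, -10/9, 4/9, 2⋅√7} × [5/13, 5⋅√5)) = ∅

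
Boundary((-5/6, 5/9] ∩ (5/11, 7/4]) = {5/11, 5/9}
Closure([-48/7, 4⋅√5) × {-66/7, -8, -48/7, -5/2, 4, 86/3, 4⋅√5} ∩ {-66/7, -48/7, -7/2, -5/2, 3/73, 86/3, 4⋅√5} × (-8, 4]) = {-48/7, -7/2, -5/2, 3/73} × {-48/7, -5/2, 4}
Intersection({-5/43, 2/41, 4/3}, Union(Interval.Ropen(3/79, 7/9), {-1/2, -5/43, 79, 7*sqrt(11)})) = {-5/43, 2/41}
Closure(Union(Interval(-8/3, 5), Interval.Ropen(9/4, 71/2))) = Interval(-8/3, 71/2)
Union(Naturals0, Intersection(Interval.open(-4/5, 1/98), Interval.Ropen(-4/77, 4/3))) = Union(Interval.Ropen(-4/77, 1/98), Naturals0)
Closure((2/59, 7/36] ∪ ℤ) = ℤ ∪ [2/59, 7/36]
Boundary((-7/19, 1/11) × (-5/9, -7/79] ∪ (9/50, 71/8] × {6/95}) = ([9/50, 71/8] × {6/95}) ∪ ({-7/19, 1/11} × [-5/9, -7/79]) ∪ ([-7/19, 1/11] × {-5/9, -7/79})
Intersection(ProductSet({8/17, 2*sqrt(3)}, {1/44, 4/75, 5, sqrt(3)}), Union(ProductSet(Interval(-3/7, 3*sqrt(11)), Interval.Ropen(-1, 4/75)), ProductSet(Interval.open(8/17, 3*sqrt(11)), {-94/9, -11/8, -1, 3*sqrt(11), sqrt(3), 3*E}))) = Union(ProductSet({2*sqrt(3)}, {sqrt(3)}), ProductSet({8/17, 2*sqrt(3)}, {1/44}))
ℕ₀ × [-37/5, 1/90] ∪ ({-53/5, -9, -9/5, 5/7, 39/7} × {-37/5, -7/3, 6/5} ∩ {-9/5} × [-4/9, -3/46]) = ℕ₀ × [-37/5, 1/90]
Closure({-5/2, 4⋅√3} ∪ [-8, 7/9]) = [-8, 7/9] ∪ {4⋅√3}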